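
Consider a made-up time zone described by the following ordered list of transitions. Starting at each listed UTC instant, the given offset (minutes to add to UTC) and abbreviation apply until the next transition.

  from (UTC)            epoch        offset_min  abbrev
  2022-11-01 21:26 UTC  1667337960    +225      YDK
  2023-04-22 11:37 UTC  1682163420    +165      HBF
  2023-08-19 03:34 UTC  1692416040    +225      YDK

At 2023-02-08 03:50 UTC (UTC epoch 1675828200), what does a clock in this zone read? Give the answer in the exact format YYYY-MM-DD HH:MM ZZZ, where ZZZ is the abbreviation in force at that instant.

Query: 2023-02-08 03:50 UTC
Rule 1/3 (YDK, +03:45): 2022-11-01 21:26 UTC ≤ query < 2023-04-22 11:37 UTC
3·60 + 50 + 225 = 455 min
455 = 0·1440 + 455; 455 = 7·60 + 35 → 07:35, same day
→ 2023-02-08 07:35 YDK

2023-02-08 07:35 YDK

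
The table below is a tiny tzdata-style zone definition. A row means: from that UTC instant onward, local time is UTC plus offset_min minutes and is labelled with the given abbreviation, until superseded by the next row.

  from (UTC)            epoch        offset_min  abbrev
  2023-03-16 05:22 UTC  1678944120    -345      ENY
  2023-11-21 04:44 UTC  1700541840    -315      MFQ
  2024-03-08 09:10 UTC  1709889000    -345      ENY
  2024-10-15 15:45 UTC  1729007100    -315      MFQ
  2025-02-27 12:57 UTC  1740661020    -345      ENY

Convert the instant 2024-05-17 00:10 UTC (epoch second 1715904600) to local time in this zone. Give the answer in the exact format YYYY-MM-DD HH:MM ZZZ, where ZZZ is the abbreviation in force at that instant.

2024-05-16 18:25 ENY

Query: 2024-05-17 00:10 UTC
Rule 3/5 (ENY, -05:45): 2024-03-08 09:10 UTC ≤ query < 2024-10-15 15:45 UTC
0·60 + 10 - 345 = -335 min
-335 = -1·1440 + 1105; 1105 = 18·60 + 25 → 18:25, 2024-05-17 - 1 day = 2024-05-16
→ 2024-05-16 18:25 ENY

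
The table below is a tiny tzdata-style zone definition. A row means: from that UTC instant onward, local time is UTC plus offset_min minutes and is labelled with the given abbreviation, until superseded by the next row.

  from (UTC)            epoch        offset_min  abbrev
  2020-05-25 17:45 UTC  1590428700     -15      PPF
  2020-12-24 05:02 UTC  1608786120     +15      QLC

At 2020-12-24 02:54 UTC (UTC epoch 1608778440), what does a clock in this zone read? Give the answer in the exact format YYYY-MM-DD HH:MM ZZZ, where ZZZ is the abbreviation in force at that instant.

2020-12-24 02:39 PPF

Query: 2020-12-24 02:54 UTC
Rule 1/2 (PPF, -00:15): 2020-05-25 17:45 UTC ≤ query < 2020-12-24 05:02 UTC
2·60 + 54 - 15 = 159 min
159 = 0·1440 + 159; 159 = 2·60 + 39 → 02:39, same day
→ 2020-12-24 02:39 PPF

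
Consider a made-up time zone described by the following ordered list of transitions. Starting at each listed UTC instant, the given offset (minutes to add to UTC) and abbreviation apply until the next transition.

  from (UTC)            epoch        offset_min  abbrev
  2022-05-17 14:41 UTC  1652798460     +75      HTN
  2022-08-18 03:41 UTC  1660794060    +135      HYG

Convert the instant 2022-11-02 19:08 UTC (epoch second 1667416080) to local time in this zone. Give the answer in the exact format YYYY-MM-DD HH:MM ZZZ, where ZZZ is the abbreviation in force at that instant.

2022-11-02 21:23 HYG

Query: 2022-11-02 19:08 UTC
Rule 2/2 (HYG, +02:15): 2022-08-18 03:41 UTC ≤ query < +∞
19·60 + 8 + 135 = 1283 min
1283 = 0·1440 + 1283; 1283 = 21·60 + 23 → 21:23, same day
→ 2022-11-02 21:23 HYG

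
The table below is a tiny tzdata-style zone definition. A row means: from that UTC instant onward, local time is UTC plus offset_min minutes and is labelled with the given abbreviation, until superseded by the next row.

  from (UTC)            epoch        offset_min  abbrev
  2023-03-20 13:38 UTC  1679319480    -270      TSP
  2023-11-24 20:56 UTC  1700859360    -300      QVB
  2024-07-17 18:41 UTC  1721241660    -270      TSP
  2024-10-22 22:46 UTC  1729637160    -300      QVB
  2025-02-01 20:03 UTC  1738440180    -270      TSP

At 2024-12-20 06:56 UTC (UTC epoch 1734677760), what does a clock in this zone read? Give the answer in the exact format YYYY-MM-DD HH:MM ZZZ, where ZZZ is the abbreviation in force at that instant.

2024-12-20 01:56 QVB

Query: 2024-12-20 06:56 UTC
Rule 4/5 (QVB, -05:00): 2024-10-22 22:46 UTC ≤ query < 2025-02-01 20:03 UTC
6·60 + 56 - 300 = 116 min
116 = 0·1440 + 116; 116 = 1·60 + 56 → 01:56, same day
→ 2024-12-20 01:56 QVB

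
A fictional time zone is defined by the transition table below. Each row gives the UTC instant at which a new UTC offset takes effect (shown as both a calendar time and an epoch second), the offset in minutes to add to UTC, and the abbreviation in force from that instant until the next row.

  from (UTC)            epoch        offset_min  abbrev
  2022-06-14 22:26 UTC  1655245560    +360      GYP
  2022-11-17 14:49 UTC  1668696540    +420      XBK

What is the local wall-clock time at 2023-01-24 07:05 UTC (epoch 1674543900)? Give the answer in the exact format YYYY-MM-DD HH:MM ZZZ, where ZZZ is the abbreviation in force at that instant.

2023-01-24 14:05 XBK

Query: 2023-01-24 07:05 UTC
Rule 2/2 (XBK, +07:00): 2022-11-17 14:49 UTC ≤ query < +∞
7·60 + 5 + 420 = 845 min
845 = 0·1440 + 845; 845 = 14·60 + 5 → 14:05, same day
→ 2023-01-24 14:05 XBK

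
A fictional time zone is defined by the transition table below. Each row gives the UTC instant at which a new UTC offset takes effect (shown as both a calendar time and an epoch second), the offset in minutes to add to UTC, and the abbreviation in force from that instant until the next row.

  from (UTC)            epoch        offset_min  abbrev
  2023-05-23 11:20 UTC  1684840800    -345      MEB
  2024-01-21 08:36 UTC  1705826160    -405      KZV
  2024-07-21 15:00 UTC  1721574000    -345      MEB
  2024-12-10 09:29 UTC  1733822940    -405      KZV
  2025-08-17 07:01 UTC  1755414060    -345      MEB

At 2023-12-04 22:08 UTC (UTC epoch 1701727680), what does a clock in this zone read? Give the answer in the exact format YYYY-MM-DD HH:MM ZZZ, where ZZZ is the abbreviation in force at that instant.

Query: 2023-12-04 22:08 UTC
Rule 1/5 (MEB, -05:45): 2023-05-23 11:20 UTC ≤ query < 2024-01-21 08:36 UTC
22·60 + 8 - 345 = 983 min
983 = 0·1440 + 983; 983 = 16·60 + 23 → 16:23, same day
→ 2023-12-04 16:23 MEB

2023-12-04 16:23 MEB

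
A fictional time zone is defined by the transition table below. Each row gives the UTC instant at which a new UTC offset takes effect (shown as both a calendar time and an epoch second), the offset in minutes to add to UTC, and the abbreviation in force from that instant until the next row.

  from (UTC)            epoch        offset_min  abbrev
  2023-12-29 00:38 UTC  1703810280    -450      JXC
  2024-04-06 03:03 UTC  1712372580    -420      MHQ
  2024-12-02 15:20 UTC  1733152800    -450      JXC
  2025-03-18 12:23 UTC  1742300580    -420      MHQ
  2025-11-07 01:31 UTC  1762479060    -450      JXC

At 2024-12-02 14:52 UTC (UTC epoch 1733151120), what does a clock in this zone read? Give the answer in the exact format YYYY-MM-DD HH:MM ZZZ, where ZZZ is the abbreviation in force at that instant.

2024-12-02 07:52 MHQ

Query: 2024-12-02 14:52 UTC
Rule 2/5 (MHQ, -07:00): 2024-04-06 03:03 UTC ≤ query < 2024-12-02 15:20 UTC
14·60 + 52 - 420 = 472 min
472 = 0·1440 + 472; 472 = 7·60 + 52 → 07:52, same day
→ 2024-12-02 07:52 MHQ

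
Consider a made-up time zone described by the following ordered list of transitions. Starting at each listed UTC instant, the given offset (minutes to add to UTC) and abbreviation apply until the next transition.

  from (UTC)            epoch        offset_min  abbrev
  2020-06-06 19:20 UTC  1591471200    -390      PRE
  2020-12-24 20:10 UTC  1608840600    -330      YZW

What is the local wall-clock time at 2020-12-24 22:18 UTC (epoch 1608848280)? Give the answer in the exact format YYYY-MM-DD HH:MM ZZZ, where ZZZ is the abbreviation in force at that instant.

Query: 2020-12-24 22:18 UTC
Rule 2/2 (YZW, -05:30): 2020-12-24 20:10 UTC ≤ query < +∞
22·60 + 18 - 330 = 1008 min
1008 = 0·1440 + 1008; 1008 = 16·60 + 48 → 16:48, same day
→ 2020-12-24 16:48 YZW

2020-12-24 16:48 YZW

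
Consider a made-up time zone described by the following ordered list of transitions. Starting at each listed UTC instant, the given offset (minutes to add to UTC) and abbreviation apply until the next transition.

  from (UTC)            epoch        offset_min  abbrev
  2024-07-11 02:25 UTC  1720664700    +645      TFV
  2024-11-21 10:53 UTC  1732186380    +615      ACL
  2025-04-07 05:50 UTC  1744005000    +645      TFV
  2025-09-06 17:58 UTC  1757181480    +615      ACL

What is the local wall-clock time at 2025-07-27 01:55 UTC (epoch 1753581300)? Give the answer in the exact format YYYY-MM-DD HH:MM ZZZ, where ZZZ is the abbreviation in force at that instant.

Query: 2025-07-27 01:55 UTC
Rule 3/4 (TFV, +10:45): 2025-04-07 05:50 UTC ≤ query < 2025-09-06 17:58 UTC
1·60 + 55 + 645 = 760 min
760 = 0·1440 + 760; 760 = 12·60 + 40 → 12:40, same day
→ 2025-07-27 12:40 TFV

2025-07-27 12:40 TFV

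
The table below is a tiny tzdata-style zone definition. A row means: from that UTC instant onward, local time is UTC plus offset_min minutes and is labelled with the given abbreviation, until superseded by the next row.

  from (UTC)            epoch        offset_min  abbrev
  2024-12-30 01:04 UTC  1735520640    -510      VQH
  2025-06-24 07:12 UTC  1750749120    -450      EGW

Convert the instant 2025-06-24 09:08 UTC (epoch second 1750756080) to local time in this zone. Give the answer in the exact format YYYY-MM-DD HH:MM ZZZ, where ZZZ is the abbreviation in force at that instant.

Query: 2025-06-24 09:08 UTC
Rule 2/2 (EGW, -07:30): 2025-06-24 07:12 UTC ≤ query < +∞
9·60 + 8 - 450 = 98 min
98 = 0·1440 + 98; 98 = 1·60 + 38 → 01:38, same day
→ 2025-06-24 01:38 EGW

2025-06-24 01:38 EGW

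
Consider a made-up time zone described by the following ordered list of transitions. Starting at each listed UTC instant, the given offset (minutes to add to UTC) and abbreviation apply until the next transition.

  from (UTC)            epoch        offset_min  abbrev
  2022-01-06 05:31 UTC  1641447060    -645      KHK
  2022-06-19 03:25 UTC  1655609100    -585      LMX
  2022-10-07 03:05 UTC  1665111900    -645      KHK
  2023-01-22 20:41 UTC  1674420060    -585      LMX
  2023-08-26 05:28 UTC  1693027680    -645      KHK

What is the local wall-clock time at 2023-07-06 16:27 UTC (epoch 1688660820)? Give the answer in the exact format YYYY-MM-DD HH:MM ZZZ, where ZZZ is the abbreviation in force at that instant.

2023-07-06 06:42 LMX

Query: 2023-07-06 16:27 UTC
Rule 4/5 (LMX, -09:45): 2023-01-22 20:41 UTC ≤ query < 2023-08-26 05:28 UTC
16·60 + 27 - 585 = 402 min
402 = 0·1440 + 402; 402 = 6·60 + 42 → 06:42, same day
→ 2023-07-06 06:42 LMX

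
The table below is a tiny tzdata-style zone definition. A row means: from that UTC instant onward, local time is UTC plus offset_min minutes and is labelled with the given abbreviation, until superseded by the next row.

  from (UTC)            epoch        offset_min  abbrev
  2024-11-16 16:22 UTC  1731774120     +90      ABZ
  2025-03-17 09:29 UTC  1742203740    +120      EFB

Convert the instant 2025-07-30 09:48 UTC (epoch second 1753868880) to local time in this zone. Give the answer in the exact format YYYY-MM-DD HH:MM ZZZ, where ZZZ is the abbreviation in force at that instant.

2025-07-30 11:48 EFB

Query: 2025-07-30 09:48 UTC
Rule 2/2 (EFB, +02:00): 2025-03-17 09:29 UTC ≤ query < +∞
9·60 + 48 + 120 = 708 min
708 = 0·1440 + 708; 708 = 11·60 + 48 → 11:48, same day
→ 2025-07-30 11:48 EFB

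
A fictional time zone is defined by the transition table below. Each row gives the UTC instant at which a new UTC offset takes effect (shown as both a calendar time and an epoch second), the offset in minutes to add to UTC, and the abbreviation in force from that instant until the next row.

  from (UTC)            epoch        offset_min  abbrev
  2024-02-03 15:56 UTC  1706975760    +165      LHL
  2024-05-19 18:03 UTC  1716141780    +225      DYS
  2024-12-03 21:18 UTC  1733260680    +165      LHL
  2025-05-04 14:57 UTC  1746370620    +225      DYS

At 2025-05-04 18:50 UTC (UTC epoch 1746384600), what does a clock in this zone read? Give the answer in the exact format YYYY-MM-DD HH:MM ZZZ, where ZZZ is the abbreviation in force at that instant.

2025-05-04 22:35 DYS

Query: 2025-05-04 18:50 UTC
Rule 4/4 (DYS, +03:45): 2025-05-04 14:57 UTC ≤ query < +∞
18·60 + 50 + 225 = 1355 min
1355 = 0·1440 + 1355; 1355 = 22·60 + 35 → 22:35, same day
→ 2025-05-04 22:35 DYS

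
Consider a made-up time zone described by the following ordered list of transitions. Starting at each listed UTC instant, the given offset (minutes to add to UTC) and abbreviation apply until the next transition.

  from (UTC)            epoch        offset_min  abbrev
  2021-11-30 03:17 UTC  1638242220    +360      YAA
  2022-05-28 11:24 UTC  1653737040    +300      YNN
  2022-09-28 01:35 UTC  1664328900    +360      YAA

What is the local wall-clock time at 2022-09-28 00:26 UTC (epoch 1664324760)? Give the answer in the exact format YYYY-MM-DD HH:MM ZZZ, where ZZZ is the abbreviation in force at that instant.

2022-09-28 05:26 YNN

Query: 2022-09-28 00:26 UTC
Rule 2/3 (YNN, +05:00): 2022-05-28 11:24 UTC ≤ query < 2022-09-28 01:35 UTC
0·60 + 26 + 300 = 326 min
326 = 0·1440 + 326; 326 = 5·60 + 26 → 05:26, same day
→ 2022-09-28 05:26 YNN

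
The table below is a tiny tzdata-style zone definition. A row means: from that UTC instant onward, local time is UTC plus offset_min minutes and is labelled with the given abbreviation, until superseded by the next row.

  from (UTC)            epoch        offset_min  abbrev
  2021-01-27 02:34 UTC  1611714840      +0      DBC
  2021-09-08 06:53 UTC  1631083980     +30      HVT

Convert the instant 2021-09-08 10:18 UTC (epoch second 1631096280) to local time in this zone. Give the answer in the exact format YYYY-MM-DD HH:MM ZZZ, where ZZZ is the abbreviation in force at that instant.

Query: 2021-09-08 10:18 UTC
Rule 2/2 (HVT, +00:30): 2021-09-08 06:53 UTC ≤ query < +∞
10·60 + 18 + 30 = 648 min
648 = 0·1440 + 648; 648 = 10·60 + 48 → 10:48, same day
→ 2021-09-08 10:48 HVT

2021-09-08 10:48 HVT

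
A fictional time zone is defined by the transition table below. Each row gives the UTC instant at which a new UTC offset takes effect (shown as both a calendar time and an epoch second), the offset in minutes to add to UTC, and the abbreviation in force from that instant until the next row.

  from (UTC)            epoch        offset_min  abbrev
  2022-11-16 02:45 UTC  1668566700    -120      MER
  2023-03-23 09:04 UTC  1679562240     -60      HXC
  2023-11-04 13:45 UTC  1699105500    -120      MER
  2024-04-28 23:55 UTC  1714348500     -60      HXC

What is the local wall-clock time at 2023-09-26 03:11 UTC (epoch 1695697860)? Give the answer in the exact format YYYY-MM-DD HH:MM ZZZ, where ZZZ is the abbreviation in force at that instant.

Query: 2023-09-26 03:11 UTC
Rule 2/4 (HXC, -01:00): 2023-03-23 09:04 UTC ≤ query < 2023-11-04 13:45 UTC
3·60 + 11 - 60 = 131 min
131 = 0·1440 + 131; 131 = 2·60 + 11 → 02:11, same day
→ 2023-09-26 02:11 HXC

2023-09-26 02:11 HXC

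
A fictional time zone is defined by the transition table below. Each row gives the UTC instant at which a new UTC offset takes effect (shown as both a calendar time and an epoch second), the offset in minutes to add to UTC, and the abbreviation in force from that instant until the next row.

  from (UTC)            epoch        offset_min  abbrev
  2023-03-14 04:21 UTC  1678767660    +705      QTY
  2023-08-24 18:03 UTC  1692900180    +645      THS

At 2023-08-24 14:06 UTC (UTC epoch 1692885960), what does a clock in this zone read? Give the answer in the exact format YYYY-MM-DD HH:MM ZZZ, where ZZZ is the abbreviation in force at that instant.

2023-08-25 01:51 QTY

Query: 2023-08-24 14:06 UTC
Rule 1/2 (QTY, +11:45): 2023-03-14 04:21 UTC ≤ query < 2023-08-24 18:03 UTC
14·60 + 6 + 705 = 1551 min
1551 = 1·1440 + 111; 111 = 1·60 + 51 → 01:51, 2023-08-24 + 1 day = 2023-08-25
→ 2023-08-25 01:51 QTY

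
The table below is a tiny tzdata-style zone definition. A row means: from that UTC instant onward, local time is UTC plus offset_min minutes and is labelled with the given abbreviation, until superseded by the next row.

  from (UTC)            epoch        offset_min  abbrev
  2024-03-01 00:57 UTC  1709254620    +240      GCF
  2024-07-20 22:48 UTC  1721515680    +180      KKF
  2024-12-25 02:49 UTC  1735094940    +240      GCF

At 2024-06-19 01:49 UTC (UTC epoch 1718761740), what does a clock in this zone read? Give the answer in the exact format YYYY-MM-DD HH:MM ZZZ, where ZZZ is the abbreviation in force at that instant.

2024-06-19 05:49 GCF

Query: 2024-06-19 01:49 UTC
Rule 1/3 (GCF, +04:00): 2024-03-01 00:57 UTC ≤ query < 2024-07-20 22:48 UTC
1·60 + 49 + 240 = 349 min
349 = 0·1440 + 349; 349 = 5·60 + 49 → 05:49, same day
→ 2024-06-19 05:49 GCF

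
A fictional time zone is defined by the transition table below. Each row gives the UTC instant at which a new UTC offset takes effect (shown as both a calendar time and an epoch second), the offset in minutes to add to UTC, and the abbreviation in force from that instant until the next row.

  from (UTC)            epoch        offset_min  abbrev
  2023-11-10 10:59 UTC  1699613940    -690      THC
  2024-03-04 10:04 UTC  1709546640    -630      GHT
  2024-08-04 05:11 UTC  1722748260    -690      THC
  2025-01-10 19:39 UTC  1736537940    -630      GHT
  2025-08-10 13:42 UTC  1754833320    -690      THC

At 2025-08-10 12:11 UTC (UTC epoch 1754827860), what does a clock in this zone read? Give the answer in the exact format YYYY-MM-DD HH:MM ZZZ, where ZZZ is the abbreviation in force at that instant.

Query: 2025-08-10 12:11 UTC
Rule 4/5 (GHT, -10:30): 2025-01-10 19:39 UTC ≤ query < 2025-08-10 13:42 UTC
12·60 + 11 - 630 = 101 min
101 = 0·1440 + 101; 101 = 1·60 + 41 → 01:41, same day
→ 2025-08-10 01:41 GHT

2025-08-10 01:41 GHT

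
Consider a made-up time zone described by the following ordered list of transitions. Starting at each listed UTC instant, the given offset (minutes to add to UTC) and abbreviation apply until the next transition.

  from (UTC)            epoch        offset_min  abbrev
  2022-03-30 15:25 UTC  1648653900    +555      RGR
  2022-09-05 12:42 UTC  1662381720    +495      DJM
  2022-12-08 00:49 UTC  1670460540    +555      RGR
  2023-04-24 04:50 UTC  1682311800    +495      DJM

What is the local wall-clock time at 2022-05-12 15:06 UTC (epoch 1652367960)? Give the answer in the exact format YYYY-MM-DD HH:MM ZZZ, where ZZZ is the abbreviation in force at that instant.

2022-05-13 00:21 RGR

Query: 2022-05-12 15:06 UTC
Rule 1/4 (RGR, +09:15): 2022-03-30 15:25 UTC ≤ query < 2022-09-05 12:42 UTC
15·60 + 6 + 555 = 1461 min
1461 = 1·1440 + 21; 21 = 0·60 + 21 → 00:21, 2022-05-12 + 1 day = 2022-05-13
→ 2022-05-13 00:21 RGR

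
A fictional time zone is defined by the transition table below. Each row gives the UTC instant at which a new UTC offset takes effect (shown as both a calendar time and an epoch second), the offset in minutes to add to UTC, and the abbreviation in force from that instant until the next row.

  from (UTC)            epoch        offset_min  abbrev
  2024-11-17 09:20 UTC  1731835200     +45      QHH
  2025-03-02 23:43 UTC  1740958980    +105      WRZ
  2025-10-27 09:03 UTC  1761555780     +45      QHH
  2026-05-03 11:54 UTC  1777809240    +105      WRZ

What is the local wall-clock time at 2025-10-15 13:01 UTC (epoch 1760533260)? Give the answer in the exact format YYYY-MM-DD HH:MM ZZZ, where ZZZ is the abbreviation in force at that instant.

2025-10-15 14:46 WRZ

Query: 2025-10-15 13:01 UTC
Rule 2/4 (WRZ, +01:45): 2025-03-02 23:43 UTC ≤ query < 2025-10-27 09:03 UTC
13·60 + 1 + 105 = 886 min
886 = 0·1440 + 886; 886 = 14·60 + 46 → 14:46, same day
→ 2025-10-15 14:46 WRZ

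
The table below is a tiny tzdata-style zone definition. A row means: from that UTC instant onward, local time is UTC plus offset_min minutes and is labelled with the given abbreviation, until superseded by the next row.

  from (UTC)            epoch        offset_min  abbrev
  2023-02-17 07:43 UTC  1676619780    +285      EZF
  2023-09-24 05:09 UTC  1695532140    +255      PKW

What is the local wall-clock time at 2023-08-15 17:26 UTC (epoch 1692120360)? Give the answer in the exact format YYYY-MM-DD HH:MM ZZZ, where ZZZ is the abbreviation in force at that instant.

2023-08-15 22:11 EZF

Query: 2023-08-15 17:26 UTC
Rule 1/2 (EZF, +04:45): 2023-02-17 07:43 UTC ≤ query < 2023-09-24 05:09 UTC
17·60 + 26 + 285 = 1331 min
1331 = 0·1440 + 1331; 1331 = 22·60 + 11 → 22:11, same day
→ 2023-08-15 22:11 EZF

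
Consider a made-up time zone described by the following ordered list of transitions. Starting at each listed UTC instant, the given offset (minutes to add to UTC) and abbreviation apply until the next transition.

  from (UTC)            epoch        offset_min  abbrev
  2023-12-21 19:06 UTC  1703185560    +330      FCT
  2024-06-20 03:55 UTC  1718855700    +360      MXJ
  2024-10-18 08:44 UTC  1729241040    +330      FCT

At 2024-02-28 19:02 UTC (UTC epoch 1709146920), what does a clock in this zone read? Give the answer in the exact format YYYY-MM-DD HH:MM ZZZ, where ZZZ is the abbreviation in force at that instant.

Query: 2024-02-28 19:02 UTC
Rule 1/3 (FCT, +05:30): 2023-12-21 19:06 UTC ≤ query < 2024-06-20 03:55 UTC
19·60 + 2 + 330 = 1472 min
1472 = 1·1440 + 32; 32 = 0·60 + 32 → 00:32, 2024-02-28 + 1 day = 2024-02-29
→ 2024-02-29 00:32 FCT

2024-02-29 00:32 FCT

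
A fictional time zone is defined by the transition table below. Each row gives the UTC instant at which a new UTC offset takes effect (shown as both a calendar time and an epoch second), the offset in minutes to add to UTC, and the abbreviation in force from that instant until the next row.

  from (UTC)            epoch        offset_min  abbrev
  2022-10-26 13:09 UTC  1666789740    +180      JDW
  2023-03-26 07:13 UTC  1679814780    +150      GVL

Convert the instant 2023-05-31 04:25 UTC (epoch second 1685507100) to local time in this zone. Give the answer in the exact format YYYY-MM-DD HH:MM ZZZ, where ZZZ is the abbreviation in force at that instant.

Query: 2023-05-31 04:25 UTC
Rule 2/2 (GVL, +02:30): 2023-03-26 07:13 UTC ≤ query < +∞
4·60 + 25 + 150 = 415 min
415 = 0·1440 + 415; 415 = 6·60 + 55 → 06:55, same day
→ 2023-05-31 06:55 GVL

2023-05-31 06:55 GVL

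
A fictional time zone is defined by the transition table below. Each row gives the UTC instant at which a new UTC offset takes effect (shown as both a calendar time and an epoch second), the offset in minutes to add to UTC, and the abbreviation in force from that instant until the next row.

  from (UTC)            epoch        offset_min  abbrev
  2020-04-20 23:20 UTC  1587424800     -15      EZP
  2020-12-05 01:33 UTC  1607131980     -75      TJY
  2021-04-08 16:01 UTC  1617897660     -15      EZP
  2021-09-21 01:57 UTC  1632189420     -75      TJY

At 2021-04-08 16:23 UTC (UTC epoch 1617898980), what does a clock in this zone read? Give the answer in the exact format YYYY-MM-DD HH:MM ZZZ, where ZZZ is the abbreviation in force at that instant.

Query: 2021-04-08 16:23 UTC
Rule 3/4 (EZP, -00:15): 2021-04-08 16:01 UTC ≤ query < 2021-09-21 01:57 UTC
16·60 + 23 - 15 = 968 min
968 = 0·1440 + 968; 968 = 16·60 + 8 → 16:08, same day
→ 2021-04-08 16:08 EZP

2021-04-08 16:08 EZP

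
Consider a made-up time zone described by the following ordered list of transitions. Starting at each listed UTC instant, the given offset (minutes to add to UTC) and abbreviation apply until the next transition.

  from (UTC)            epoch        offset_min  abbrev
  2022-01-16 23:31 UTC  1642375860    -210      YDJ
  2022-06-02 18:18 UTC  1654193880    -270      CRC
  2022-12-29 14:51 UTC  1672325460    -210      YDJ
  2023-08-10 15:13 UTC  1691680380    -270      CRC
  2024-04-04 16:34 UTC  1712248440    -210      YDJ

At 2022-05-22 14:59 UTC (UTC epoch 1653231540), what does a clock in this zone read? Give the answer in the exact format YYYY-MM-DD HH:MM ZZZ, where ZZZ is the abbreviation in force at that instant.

Query: 2022-05-22 14:59 UTC
Rule 1/5 (YDJ, -03:30): 2022-01-16 23:31 UTC ≤ query < 2022-06-02 18:18 UTC
14·60 + 59 - 210 = 689 min
689 = 0·1440 + 689; 689 = 11·60 + 29 → 11:29, same day
→ 2022-05-22 11:29 YDJ

2022-05-22 11:29 YDJ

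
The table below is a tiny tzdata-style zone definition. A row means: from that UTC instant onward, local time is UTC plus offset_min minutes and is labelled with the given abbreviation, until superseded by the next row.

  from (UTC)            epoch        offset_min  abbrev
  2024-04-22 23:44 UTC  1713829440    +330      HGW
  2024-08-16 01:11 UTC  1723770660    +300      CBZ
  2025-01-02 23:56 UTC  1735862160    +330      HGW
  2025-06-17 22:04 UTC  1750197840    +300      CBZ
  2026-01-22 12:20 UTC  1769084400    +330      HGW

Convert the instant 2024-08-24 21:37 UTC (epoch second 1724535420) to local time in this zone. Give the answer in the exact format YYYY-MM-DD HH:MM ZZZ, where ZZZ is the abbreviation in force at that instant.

2024-08-25 02:37 CBZ

Query: 2024-08-24 21:37 UTC
Rule 2/5 (CBZ, +05:00): 2024-08-16 01:11 UTC ≤ query < 2025-01-02 23:56 UTC
21·60 + 37 + 300 = 1597 min
1597 = 1·1440 + 157; 157 = 2·60 + 37 → 02:37, 2024-08-24 + 1 day = 2024-08-25
→ 2024-08-25 02:37 CBZ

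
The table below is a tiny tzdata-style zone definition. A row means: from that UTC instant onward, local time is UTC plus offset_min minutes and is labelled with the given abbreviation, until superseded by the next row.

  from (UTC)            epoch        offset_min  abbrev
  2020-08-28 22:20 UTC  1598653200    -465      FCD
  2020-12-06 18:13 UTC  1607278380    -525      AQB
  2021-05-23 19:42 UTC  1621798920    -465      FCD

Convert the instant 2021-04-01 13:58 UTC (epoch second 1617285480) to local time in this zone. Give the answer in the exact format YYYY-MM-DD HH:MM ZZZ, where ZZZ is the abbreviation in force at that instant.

2021-04-01 05:13 AQB

Query: 2021-04-01 13:58 UTC
Rule 2/3 (AQB, -08:45): 2020-12-06 18:13 UTC ≤ query < 2021-05-23 19:42 UTC
13·60 + 58 - 525 = 313 min
313 = 0·1440 + 313; 313 = 5·60 + 13 → 05:13, same day
→ 2021-04-01 05:13 AQB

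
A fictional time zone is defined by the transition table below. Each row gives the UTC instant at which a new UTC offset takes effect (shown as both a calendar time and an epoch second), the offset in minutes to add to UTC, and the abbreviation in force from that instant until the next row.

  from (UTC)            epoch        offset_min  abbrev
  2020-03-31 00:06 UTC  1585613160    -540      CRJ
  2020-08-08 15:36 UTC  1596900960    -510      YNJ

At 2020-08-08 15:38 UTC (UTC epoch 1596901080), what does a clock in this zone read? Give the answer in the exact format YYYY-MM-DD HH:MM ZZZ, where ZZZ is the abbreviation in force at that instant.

2020-08-08 07:08 YNJ

Query: 2020-08-08 15:38 UTC
Rule 2/2 (YNJ, -08:30): 2020-08-08 15:36 UTC ≤ query < +∞
15·60 + 38 - 510 = 428 min
428 = 0·1440 + 428; 428 = 7·60 + 8 → 07:08, same day
→ 2020-08-08 07:08 YNJ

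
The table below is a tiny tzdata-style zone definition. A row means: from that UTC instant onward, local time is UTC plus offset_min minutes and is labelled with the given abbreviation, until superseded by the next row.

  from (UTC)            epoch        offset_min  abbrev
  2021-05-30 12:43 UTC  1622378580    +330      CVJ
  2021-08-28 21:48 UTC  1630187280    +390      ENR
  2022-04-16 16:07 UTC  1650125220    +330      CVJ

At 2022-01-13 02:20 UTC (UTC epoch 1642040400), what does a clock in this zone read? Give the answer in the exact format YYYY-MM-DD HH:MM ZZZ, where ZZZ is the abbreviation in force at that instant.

Query: 2022-01-13 02:20 UTC
Rule 2/3 (ENR, +06:30): 2021-08-28 21:48 UTC ≤ query < 2022-04-16 16:07 UTC
2·60 + 20 + 390 = 530 min
530 = 0·1440 + 530; 530 = 8·60 + 50 → 08:50, same day
→ 2022-01-13 08:50 ENR

2022-01-13 08:50 ENR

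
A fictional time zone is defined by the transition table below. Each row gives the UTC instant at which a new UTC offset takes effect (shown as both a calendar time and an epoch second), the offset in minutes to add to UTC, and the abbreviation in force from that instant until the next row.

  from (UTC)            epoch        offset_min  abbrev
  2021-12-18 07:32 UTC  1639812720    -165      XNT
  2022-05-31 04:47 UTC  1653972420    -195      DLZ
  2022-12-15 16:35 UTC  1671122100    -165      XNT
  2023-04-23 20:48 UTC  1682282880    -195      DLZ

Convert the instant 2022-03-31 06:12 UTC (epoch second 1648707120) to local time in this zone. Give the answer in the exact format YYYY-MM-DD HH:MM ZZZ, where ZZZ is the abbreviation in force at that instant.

2022-03-31 03:27 XNT

Query: 2022-03-31 06:12 UTC
Rule 1/4 (XNT, -02:45): 2021-12-18 07:32 UTC ≤ query < 2022-05-31 04:47 UTC
6·60 + 12 - 165 = 207 min
207 = 0·1440 + 207; 207 = 3·60 + 27 → 03:27, same day
→ 2022-03-31 03:27 XNT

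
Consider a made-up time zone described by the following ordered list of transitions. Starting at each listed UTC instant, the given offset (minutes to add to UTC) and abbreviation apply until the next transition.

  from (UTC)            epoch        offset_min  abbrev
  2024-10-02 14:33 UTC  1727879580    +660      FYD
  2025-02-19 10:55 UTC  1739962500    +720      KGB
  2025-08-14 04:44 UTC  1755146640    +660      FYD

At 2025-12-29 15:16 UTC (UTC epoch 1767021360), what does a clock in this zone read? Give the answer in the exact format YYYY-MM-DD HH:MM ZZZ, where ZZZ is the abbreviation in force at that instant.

Query: 2025-12-29 15:16 UTC
Rule 3/3 (FYD, +11:00): 2025-08-14 04:44 UTC ≤ query < +∞
15·60 + 16 + 660 = 1576 min
1576 = 1·1440 + 136; 136 = 2·60 + 16 → 02:16, 2025-12-29 + 1 day = 2025-12-30
→ 2025-12-30 02:16 FYD

2025-12-30 02:16 FYD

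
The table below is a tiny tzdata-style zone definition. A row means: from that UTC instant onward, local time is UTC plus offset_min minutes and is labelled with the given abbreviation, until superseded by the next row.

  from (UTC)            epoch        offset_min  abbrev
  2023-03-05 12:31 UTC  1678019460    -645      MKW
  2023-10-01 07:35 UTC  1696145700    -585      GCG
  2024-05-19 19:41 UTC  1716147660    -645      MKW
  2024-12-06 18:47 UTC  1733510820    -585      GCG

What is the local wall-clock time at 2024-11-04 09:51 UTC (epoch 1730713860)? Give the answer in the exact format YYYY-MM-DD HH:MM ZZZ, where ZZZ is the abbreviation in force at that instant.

2024-11-03 23:06 MKW

Query: 2024-11-04 09:51 UTC
Rule 3/4 (MKW, -10:45): 2024-05-19 19:41 UTC ≤ query < 2024-12-06 18:47 UTC
9·60 + 51 - 645 = -54 min
-54 = -1·1440 + 1386; 1386 = 23·60 + 6 → 23:06, 2024-11-04 - 1 day = 2024-11-03
→ 2024-11-03 23:06 MKW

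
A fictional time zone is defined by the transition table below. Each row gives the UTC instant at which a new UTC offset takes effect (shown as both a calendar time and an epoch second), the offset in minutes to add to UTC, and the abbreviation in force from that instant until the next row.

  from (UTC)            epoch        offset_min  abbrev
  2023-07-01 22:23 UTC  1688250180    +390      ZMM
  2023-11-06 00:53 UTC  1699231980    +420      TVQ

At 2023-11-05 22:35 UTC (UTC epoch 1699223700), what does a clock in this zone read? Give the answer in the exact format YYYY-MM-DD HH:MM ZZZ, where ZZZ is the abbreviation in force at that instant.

Query: 2023-11-05 22:35 UTC
Rule 1/2 (ZMM, +06:30): 2023-07-01 22:23 UTC ≤ query < 2023-11-06 00:53 UTC
22·60 + 35 + 390 = 1745 min
1745 = 1·1440 + 305; 305 = 5·60 + 5 → 05:05, 2023-11-05 + 1 day = 2023-11-06
→ 2023-11-06 05:05 ZMM

2023-11-06 05:05 ZMM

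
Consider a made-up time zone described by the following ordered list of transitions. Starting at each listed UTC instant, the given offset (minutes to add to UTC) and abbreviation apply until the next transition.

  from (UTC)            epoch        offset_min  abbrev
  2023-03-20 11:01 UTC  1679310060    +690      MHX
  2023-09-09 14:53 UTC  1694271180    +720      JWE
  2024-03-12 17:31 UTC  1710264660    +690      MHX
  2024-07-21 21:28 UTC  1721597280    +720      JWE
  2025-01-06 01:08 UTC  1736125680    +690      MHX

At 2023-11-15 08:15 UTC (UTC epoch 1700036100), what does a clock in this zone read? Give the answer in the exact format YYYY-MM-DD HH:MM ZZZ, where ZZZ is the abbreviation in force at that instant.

2023-11-15 20:15 JWE

Query: 2023-11-15 08:15 UTC
Rule 2/5 (JWE, +12:00): 2023-09-09 14:53 UTC ≤ query < 2024-03-12 17:31 UTC
8·60 + 15 + 720 = 1215 min
1215 = 0·1440 + 1215; 1215 = 20·60 + 15 → 20:15, same day
→ 2023-11-15 20:15 JWE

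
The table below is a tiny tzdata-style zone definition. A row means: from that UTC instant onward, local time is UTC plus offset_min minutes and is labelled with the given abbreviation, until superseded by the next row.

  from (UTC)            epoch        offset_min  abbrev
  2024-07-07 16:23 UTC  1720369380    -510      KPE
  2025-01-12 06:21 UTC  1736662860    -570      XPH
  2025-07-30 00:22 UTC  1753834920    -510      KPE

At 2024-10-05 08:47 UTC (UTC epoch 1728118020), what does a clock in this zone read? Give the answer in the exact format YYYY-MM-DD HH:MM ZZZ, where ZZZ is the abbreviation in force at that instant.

2024-10-05 00:17 KPE

Query: 2024-10-05 08:47 UTC
Rule 1/3 (KPE, -08:30): 2024-07-07 16:23 UTC ≤ query < 2025-01-12 06:21 UTC
8·60 + 47 - 510 = 17 min
17 = 0·1440 + 17; 17 = 0·60 + 17 → 00:17, same day
→ 2024-10-05 00:17 KPE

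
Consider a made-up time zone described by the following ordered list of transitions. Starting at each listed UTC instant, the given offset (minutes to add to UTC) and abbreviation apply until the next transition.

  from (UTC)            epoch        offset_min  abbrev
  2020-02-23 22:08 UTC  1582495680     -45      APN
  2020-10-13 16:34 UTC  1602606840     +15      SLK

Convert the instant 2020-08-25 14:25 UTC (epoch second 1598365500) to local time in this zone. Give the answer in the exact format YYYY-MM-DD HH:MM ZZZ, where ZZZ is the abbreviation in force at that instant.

Query: 2020-08-25 14:25 UTC
Rule 1/2 (APN, -00:45): 2020-02-23 22:08 UTC ≤ query < 2020-10-13 16:34 UTC
14·60 + 25 - 45 = 820 min
820 = 0·1440 + 820; 820 = 13·60 + 40 → 13:40, same day
→ 2020-08-25 13:40 APN

2020-08-25 13:40 APN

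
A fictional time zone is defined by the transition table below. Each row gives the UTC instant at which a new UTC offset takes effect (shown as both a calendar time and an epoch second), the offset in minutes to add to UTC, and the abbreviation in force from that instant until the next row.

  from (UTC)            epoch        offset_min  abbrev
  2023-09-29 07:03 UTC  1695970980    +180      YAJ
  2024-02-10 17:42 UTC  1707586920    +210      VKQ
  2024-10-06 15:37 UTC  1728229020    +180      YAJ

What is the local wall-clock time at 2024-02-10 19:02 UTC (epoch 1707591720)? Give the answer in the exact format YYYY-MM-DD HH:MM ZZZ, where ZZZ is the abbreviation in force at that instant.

2024-02-10 22:32 VKQ

Query: 2024-02-10 19:02 UTC
Rule 2/3 (VKQ, +03:30): 2024-02-10 17:42 UTC ≤ query < 2024-10-06 15:37 UTC
19·60 + 2 + 210 = 1352 min
1352 = 0·1440 + 1352; 1352 = 22·60 + 32 → 22:32, same day
→ 2024-02-10 22:32 VKQ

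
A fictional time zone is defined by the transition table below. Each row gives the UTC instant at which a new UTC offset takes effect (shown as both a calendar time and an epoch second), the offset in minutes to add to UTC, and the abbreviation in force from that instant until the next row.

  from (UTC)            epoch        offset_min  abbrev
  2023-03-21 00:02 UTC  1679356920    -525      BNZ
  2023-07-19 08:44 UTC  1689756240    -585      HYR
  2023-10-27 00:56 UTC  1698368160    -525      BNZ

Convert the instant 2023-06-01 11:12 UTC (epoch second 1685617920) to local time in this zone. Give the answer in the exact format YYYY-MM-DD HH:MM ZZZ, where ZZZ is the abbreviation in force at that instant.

2023-06-01 02:27 BNZ

Query: 2023-06-01 11:12 UTC
Rule 1/3 (BNZ, -08:45): 2023-03-21 00:02 UTC ≤ query < 2023-07-19 08:44 UTC
11·60 + 12 - 525 = 147 min
147 = 0·1440 + 147; 147 = 2·60 + 27 → 02:27, same day
→ 2023-06-01 02:27 BNZ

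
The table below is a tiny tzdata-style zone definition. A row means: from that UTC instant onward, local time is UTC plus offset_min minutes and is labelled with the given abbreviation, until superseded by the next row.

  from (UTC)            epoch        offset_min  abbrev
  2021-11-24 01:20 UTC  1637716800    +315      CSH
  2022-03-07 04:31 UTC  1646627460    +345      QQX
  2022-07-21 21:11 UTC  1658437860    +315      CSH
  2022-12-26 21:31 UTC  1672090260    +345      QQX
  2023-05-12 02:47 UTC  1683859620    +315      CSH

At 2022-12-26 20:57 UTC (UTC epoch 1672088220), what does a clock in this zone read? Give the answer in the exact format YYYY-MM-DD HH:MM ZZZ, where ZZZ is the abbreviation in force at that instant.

2022-12-27 02:12 CSH

Query: 2022-12-26 20:57 UTC
Rule 3/5 (CSH, +05:15): 2022-07-21 21:11 UTC ≤ query < 2022-12-26 21:31 UTC
20·60 + 57 + 315 = 1572 min
1572 = 1·1440 + 132; 132 = 2·60 + 12 → 02:12, 2022-12-26 + 1 day = 2022-12-27
→ 2022-12-27 02:12 CSH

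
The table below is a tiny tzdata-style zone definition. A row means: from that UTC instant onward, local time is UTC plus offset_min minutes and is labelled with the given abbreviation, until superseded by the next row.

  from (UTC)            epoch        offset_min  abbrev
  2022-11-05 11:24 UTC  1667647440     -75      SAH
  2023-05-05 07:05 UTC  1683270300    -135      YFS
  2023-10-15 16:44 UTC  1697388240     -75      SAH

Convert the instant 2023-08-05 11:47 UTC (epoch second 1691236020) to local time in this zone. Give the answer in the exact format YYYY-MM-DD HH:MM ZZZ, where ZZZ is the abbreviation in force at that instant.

2023-08-05 09:32 YFS

Query: 2023-08-05 11:47 UTC
Rule 2/3 (YFS, -02:15): 2023-05-05 07:05 UTC ≤ query < 2023-10-15 16:44 UTC
11·60 + 47 - 135 = 572 min
572 = 0·1440 + 572; 572 = 9·60 + 32 → 09:32, same day
→ 2023-08-05 09:32 YFS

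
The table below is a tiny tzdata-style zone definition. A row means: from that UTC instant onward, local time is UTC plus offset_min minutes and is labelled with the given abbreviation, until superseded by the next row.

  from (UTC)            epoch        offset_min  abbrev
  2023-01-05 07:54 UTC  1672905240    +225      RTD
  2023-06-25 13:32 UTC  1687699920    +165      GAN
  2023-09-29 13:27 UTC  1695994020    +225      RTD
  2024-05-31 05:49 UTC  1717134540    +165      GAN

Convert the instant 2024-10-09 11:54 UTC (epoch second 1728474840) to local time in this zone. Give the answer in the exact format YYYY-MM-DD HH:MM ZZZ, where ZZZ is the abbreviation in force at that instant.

Query: 2024-10-09 11:54 UTC
Rule 4/4 (GAN, +02:45): 2024-05-31 05:49 UTC ≤ query < +∞
11·60 + 54 + 165 = 879 min
879 = 0·1440 + 879; 879 = 14·60 + 39 → 14:39, same day
→ 2024-10-09 14:39 GAN

2024-10-09 14:39 GAN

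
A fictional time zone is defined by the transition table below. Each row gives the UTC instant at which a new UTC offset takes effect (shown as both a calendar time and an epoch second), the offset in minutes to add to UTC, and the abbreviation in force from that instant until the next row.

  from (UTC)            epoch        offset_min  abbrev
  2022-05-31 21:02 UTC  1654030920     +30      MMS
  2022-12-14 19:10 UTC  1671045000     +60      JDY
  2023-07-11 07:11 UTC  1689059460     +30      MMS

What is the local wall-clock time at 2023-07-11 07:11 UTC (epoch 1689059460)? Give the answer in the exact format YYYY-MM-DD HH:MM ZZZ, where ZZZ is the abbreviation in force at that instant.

Query: 2023-07-11 07:11 UTC
Rule 3/3 (MMS, +00:30): 2023-07-11 07:11 UTC ≤ query < +∞
7·60 + 11 + 30 = 461 min
461 = 0·1440 + 461; 461 = 7·60 + 41 → 07:41, same day
→ 2023-07-11 07:41 MMS

2023-07-11 07:41 MMS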